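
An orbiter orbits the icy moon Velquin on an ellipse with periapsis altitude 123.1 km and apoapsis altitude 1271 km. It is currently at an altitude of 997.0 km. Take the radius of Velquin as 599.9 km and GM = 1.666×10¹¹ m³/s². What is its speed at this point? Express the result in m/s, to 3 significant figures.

v ≈ 283 m/s

r_p = 599.9 + 123.1 = 723.00 km = 7.2300×10⁵ m.
r_a = 599.9 + 1271 = 1870.9 km = 1.8709×10⁶ m.
r = 599.9 + 997.0 = 1596.9 km = 1.597×10⁶ m.
Semi-major axis a = (r_p + r_a)/2 = 1297.0 km = 1.297×10⁶ m.
Vis-viva: v² = μ(2/r − 1/a) = 1.666×10¹¹ × (1.252×10⁻⁶ − 7.710×10⁻⁷) = 8.020×10⁴ m²/s².
v = 283.2 m/s.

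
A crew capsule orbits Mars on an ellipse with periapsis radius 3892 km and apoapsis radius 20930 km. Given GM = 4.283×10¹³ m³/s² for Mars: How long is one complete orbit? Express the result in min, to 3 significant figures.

Semi-major axis a = (r_p + r_a)/2 = (3892.0 + 20930)/2 = 12411 km = 1.241×10⁷ m.
By Kepler's third law T = 2π√(a³/μ) = 2π × 6.681×10³ = 4.198×10⁴ s.
= 699.6 min.

T ≈ 700 min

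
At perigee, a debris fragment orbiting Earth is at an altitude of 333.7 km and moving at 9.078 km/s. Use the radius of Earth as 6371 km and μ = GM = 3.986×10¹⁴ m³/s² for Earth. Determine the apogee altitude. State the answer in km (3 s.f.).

r_p = 6371 + 333.7 = 6704.7 km = 6.705×10⁶ m.
Specific energy ε = v²/2 − μ/r = -1.825×10⁷ J/kg, so a = −μ/(2ε) = 1.092×10⁷ m.
The apsides satisfy r_p + r_a = 2a, so the apogee radius is 2a − r_p = 1.514×10⁷ m = 15141 km.
Apogee altitude = 15141 − 6371 = 8770.4 km.

apogee altitude ≈ 8770 km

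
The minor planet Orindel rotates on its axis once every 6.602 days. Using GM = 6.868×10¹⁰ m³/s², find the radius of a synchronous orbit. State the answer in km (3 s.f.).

r_sync ≈ 8270 km

T = 6.602 days = 5.704×10⁵ s.
A synchronous orbit has period T, so by Kepler's third law a = (μT²/4π²)^(1/3).
μT²/4π² = 6.868×10¹⁰ × (5.704×10⁵)² / 39.48 = 5.660×10²⁰ m³.
a = 8.272×10⁶ m = 8272.1 km.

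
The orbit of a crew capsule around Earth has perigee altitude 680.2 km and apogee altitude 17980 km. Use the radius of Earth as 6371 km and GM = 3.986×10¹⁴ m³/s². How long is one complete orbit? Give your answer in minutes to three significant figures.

r_p = 6371 + 680.2 = 7051.2 km = 7.0512×10⁶ m.
r_a = 6371 + 17980 = 24351 km = 2.4351×10⁷ m.
Semi-major axis a = (r_p + r_a)/2 = (7051.2 + 24351)/2 = 15701 km = 1.570×10⁷ m.
By Kepler's third law T = 2π√(a³/μ) = 2π × 3.116×10³ = 1.958×10⁴ s.
= 326.3 minutes.

T ≈ 326 minutes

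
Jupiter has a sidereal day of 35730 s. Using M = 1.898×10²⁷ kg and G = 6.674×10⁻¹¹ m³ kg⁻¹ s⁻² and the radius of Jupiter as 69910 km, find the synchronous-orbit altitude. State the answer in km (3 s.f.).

μ = GM = 6.674×10⁻¹¹ × 1.898×10²⁷ = 1.267×10¹⁷ m³/s².
A synchronous orbit has period T, so by Kepler's third law a = (μT²/4π²)^(1/3).
μT²/4π² = 1.267×10¹⁷ × (3.573×10⁴)² / 39.48 = 4.096×10²⁴ m³.
a = 1.600×10⁸ m = 1.6000×10⁵ km.
Altitude h = a − R = 1.6000×10⁵ − 69910 = 90094 km.

h_sync ≈ 90100 km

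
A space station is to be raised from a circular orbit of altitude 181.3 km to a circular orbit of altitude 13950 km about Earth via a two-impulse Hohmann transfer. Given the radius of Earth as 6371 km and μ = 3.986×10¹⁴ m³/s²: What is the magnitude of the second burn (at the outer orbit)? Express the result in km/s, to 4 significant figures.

r₁ = 6371 + 181.3 = 6552.3 km = 6.5523×10⁶ m.
r₂ = 6371 + 13950 = 20321 km = 2.0321×10⁷ m.
Transfer ellipse a_t = (r₁ + r₂)/2 = 1.344×10⁷ m.
At r₁: circular v_c1 = √(μ/r₁) = 7800 m/s; transfer-perigee v_p = √[μ(2/r₁ − 1/a_t)] = 9592 m/s.
At r₂: circular v_c2 = √(μ/r₂) = 4429 m/s; transfer-apogee v_a = √[μ(2/r₂ − 1/a_t)] = 3093 m/s.
Δv₂ = v_c2 − v_a = 1336 m/s.
= 1.336 km/s.

Δv ≈ 1.336 km/s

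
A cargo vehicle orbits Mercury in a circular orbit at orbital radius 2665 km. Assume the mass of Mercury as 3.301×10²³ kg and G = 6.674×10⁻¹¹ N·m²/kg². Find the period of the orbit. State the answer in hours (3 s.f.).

μ = GM = 6.674×10⁻¹¹ × 3.301×10²³ = 2.203×10¹³ m³/s².
r = 2665 km = 2.665×10⁶ m.
Kepler's third law: T = 2π√(r³/μ) = 2π√((2.665×10⁶)³ / 2.203×10¹³).
r³/μ = 8.591×10⁵ s², so T = 2π × 9.269×10² = 5.824×10³ s.
Converting: 5.824×10³ s ÷ 3600 = 1.618 hours.

T ≈ 1.62 hours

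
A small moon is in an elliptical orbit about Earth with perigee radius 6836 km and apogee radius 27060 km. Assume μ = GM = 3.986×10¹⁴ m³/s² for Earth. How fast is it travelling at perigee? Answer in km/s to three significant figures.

Semi-major axis a = (r_p + r_a)/2 = 16948 km = 1.695×10⁷ m.
Vis-viva: v² = μ(2/r − 1/a) = 3.986×10¹⁴ × (2.926×10⁻⁷ − 5.900×10⁻⁸) = 9.310×10⁷ m²/s².
v = 9649 m/s = 9.649 km/s.

v ≈ 9.65 km/s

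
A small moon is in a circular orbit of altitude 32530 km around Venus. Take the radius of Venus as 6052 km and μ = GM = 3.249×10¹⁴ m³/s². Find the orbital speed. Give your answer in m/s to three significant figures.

r = 6052 + 32530 = 38582 km = 3.8582×10⁷ m.
For a circular orbit v = √(μ/r) = √(3.249×10¹⁴ / 3.858×10⁷) = √(8.421×10⁶) = 2902 m/s.

v ≈ 2900 m/s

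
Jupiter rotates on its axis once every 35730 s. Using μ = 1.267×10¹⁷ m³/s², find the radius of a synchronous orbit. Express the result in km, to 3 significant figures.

r_sync ≈ 1.60×10⁵ km

A synchronous orbit has period T, so by Kepler's third law a = (μT²/4π²)^(1/3).
μT²/4π² = 1.267×10¹⁷ × (3.573×10⁴)² / 39.48 = 4.097×10²⁴ m³.
a = 1.600×10⁸ m = 1.6002×10⁵ km.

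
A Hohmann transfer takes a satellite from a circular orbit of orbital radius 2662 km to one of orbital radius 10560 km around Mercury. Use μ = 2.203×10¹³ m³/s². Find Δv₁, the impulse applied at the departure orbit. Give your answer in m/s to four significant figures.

r₁ = 2662 km = 2.662×10⁶ m.
r₂ = 10560 km = 1.056×10⁷ m.
Transfer ellipse a_t = (r₁ + r₂)/2 = 6.611×10⁶ m.
At r₁: circular v_c1 = √(μ/r₁) = 2877 m/s; transfer-periherm v_p = √[μ(2/r₁ − 1/a_t)] = 3636 m/s.
Δv₁ = v_p − v_c1 = 759.1 m/s.

Δv ≈ 759.1 m/s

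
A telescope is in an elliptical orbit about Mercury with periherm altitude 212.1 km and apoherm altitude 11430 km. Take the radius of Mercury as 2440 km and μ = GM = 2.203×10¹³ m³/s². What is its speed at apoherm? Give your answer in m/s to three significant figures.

r_p = 2440 + 212.1 = 2652.1 km = 2.6521×10⁶ m.
r_a = 2440 + 11430 = 13870 km = 1.3870×10⁷ m.
Semi-major axis a = (r_p + r_a)/2 = 8261.0 km = 8.261×10⁶ m.
Vis-viva: v² = μ(2/r − 1/a) = 2.203×10¹³ × (1.442×10⁻⁷ − 1.210×10⁻⁷) = 5.099×10⁵ m²/s².
v = 714.1 m/s.

v ≈ 714 m/s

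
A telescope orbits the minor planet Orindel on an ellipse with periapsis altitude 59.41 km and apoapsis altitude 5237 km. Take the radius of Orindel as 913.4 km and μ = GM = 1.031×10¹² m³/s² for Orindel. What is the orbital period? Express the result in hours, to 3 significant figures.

r_p = 913.4 + 59.41 = 972.81 km = 9.7281×10⁵ m.
r_a = 913.4 + 5237 = 6150.4 km = 6.1504×10⁶ m.
Semi-major axis a = (r_p + r_a)/2 = (972.81 + 6150.4)/2 = 3561.6 km = 3.562×10⁶ m.
By Kepler's third law T = 2π√(a³/μ) = 2π × 6.620×10³ = 4.159×10⁴ s.
= 11.55 hours.

T ≈ 11.6 hours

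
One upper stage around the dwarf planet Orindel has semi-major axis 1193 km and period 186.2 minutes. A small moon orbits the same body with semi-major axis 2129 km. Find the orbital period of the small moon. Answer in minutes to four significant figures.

T₂ ≈ 443.9 minutes

Kepler's third law: T² ∝ a³, so T₂ = T₁ (a₂/a₁)^(3/2).
a₂/a₁ = 1.785, (a₂/a₁)^(3/2) = 2.384.
T₂ = 186.2 × 2.384 = 443.9 minutes.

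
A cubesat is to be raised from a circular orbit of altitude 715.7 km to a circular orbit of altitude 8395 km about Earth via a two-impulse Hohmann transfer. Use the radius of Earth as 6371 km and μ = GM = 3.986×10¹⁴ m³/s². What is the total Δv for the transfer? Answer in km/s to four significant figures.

r₁ = 6371 + 715.7 = 7086.7 km = 7.0867×10⁶ m.
r₂ = 6371 + 8395 = 14766 km = 1.4766×10⁷ m.
Transfer ellipse a_t = (r₁ + r₂)/2 = 1.093×10⁷ m.
At r₁: circular v_c1 = √(μ/r₁) = 7500 m/s; transfer-perigee v_p = √[μ(2/r₁ − 1/a_t)] = 8718 m/s.
Δv₁ = v_p − v_c1 = 1219 m/s.
At r₂: circular v_c2 = √(μ/r₂) = 5196 m/s; transfer-apogee v_a = √[μ(2/r₂ − 1/a_t)] = 4184 m/s.
Δv₂ = v_c2 − v_a = 1011 m/s.
Total Δv = Δv₁ + Δv₂ = 2230 m/s = 2.230 km/s.

Δv_total ≈ 2.230 km/s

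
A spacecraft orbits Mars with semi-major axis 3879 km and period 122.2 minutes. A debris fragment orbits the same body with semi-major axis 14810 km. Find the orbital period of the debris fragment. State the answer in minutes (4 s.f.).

Kepler's third law: T² ∝ a³, so T₂ = T₁ (a₂/a₁)^(3/2).
a₂/a₁ = 3.818, (a₂/a₁)^(3/2) = 7.460.
T₂ = 122.2 × 7.460 = 911.6 minutes.

T₂ ≈ 911.6 minutes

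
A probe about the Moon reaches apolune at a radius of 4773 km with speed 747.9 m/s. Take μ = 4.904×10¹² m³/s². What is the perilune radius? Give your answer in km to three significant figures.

perilune radius ≈ 1790 km

r_a = 4.773×10⁶ m.
Specific energy ε = v²/2 − μ/r = -7.478×10⁵ J/kg, so a = −μ/(2ε) = 3.279×10⁶ m.
The apsides satisfy r_p + r_a = 2a, so the perilune radius is 2a − r_a = 1.785×10⁶ m = 1785.2 km.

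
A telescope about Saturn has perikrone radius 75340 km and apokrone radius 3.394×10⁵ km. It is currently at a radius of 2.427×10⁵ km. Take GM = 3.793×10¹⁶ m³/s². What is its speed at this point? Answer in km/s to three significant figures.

v ≈ 11.4 km/s

Semi-major axis a = (r_p + r_a)/2 = 2.0737×10⁵ km = 2.074×10⁸ m.
Vis-viva: v² = μ(2/r − 1/a) = 3.793×10¹⁶ × (8.241×10⁻⁹ − 4.822×10⁻⁹) = 1.297×10⁸ m²/s².
v = 11390 m/s = 11.39 km/s.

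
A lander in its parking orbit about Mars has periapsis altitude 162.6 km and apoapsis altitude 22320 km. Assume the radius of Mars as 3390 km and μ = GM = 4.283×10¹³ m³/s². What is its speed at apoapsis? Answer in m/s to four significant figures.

v ≈ 636.0 m/s

r_p = 3390 + 162.6 = 3552.6 km = 3.5526×10⁶ m.
r_a = 3390 + 22320 = 25710 km = 2.5710×10⁷ m.
Semi-major axis a = (r_p + r_a)/2 = 14631 km = 1.463×10⁷ m.
Vis-viva: v² = μ(2/r − 1/a) = 4.283×10¹³ × (7.779×10⁻⁸ − 6.835×10⁻⁸) = 4.045×10⁵ m²/s².
v = 636.0 m/s.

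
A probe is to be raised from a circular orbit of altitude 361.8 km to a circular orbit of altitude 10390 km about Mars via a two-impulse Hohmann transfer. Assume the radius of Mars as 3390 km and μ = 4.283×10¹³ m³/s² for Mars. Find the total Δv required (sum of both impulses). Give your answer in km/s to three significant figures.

r₁ = 3390 + 361.8 = 3751.8 km = 3.7518×10⁶ m.
r₂ = 3390 + 10390 = 13780 km = 1.3780×10⁷ m.
Transfer ellipse a_t = (r₁ + r₂)/2 = 8.766×10⁶ m.
At r₁: circular v_c1 = √(μ/r₁) = 3379 m/s; transfer-periapsis v_p = √[μ(2/r₁ − 1/a_t)] = 4236 m/s.
Δv₁ = v_p − v_c1 = 857.5 m/s.
At r₂: circular v_c2 = √(μ/r₂) = 1763 m/s; transfer-apoapsis v_a = √[μ(2/r₂ − 1/a_t)] = 1153 m/s.
Δv₂ = v_c2 − v_a = 609.6 m/s.
Total Δv = Δv₁ + Δv₂ = 1467 m/s = 1.467 km/s.

Δv_total ≈ 1.47 km/s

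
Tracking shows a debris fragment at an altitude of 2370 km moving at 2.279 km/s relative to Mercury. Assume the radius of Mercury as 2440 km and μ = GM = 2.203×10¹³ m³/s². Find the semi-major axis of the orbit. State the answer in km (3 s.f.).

r = 2440 + 2370 = 4810.0 km = 4.810×10⁶ m.
Specific orbital energy ε = v²/2 − μ/r = (2279)²/2 − 2.203×10¹³/4.810×10⁶ = -1.983×10⁶ J/kg.
Since ε = −μ/(2a), a = −μ/(2ε) = 5.554×10⁶ m = 5554.4 km.

a ≈ 5550 km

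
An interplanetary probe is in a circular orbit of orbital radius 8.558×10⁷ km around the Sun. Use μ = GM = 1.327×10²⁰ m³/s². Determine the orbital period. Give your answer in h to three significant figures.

r = 8.558×10⁷ km = 8.558×10¹⁰ m.
Kepler's third law: T = 2π√(r³/μ) = 2π√((8.558×10¹⁰)³ / 1.327×10²⁰).
r³/μ = 4.723×10¹² s², so T = 2π × 2.173×10⁶ = 1.366×10⁷ s.
Converting: 1.366×10⁷ s ÷ 3600 = 3793 h.

T ≈ 3790 h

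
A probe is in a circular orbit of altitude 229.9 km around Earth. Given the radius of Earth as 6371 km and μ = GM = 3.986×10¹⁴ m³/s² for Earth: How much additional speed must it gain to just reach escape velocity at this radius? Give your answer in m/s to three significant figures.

Δv ≈ 3220 m/s

r = 6371 + 229.9 = 6600.9 km = 6.6009×10⁶ m.
Circular speed v_c = √(μ/r) = 7771 m/s.
Escape speed v_esc = √(2μ/r) = √2 × v_c = 10990 m/s.
Δv = v_esc − v_c = 3219 m/s.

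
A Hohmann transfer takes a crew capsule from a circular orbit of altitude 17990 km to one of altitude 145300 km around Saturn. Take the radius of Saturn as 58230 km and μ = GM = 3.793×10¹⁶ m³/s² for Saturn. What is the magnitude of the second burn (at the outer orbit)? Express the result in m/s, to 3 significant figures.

r₁ = 58230 + 17990 = 76220 km = 7.6220×10⁷ m.
r₂ = 58230 + 145300 = 203530 km = 2.0353×10⁸ m.
Transfer ellipse a_t = (r₁ + r₂)/2 = 1.399×10⁸ m.
At r₁: circular v_c1 = √(μ/r₁) = 22310 m/s; transfer-perikrone v_p = √[μ(2/r₁ − 1/a_t)] = 26910 m/s.
At r₂: circular v_c2 = √(μ/r₂) = 13650 m/s; transfer-apokrone v_a = √[μ(2/r₂ − 1/a_t)] = 10080 m/s.
Δv₂ = v_c2 − v_a = 3574 m/s.

Δv ≈ 3570 m/s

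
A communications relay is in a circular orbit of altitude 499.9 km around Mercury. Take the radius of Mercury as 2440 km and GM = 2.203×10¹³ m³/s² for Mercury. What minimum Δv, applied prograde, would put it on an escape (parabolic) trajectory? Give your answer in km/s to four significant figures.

Δv ≈ 1.134 km/s

r = 2440 + 499.9 = 2939.9 km = 2.9399×10⁶ m.
Circular speed v_c = √(μ/r) = 2737 m/s.
Escape speed v_esc = √(2μ/r) = √2 × v_c = 3871 m/s.
Δv = v_esc − v_c = 1134 m/s = 1.134 km/s.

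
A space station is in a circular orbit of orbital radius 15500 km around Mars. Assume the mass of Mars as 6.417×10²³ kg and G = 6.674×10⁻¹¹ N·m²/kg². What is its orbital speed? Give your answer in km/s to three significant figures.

v ≈ 1.66 km/s

μ = GM = 6.674×10⁻¹¹ × 6.417×10²³ = 4.283×10¹³ m³/s².
r = 15500 km = 1.550×10⁷ m.
For a circular orbit v = √(μ/r) = √(4.283×10¹³ / 1.550×10⁷) = √(2.763×10⁶) = 1662 m/s.
That is 1.662 km/s.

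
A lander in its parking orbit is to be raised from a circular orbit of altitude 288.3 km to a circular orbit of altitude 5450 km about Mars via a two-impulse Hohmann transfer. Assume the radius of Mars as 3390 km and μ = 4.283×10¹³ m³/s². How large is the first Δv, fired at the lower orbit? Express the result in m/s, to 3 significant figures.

Δv ≈ 643 m/s

r₁ = 3390 + 288.3 = 3678.3 km = 3.6783×10⁶ m.
r₂ = 3390 + 5450 = 8840.0 km = 8.8400×10⁶ m.
Transfer ellipse a_t = (r₁ + r₂)/2 = 6.259×10⁶ m.
At r₁: circular v_c1 = √(μ/r₁) = 3412 m/s; transfer-periapsis v_p = √[μ(2/r₁ − 1/a_t)] = 4055 m/s.
Δv₁ = v_p − v_c1 = 642.9 m/s.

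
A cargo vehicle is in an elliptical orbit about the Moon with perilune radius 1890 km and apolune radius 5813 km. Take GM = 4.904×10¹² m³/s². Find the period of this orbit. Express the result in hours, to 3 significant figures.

T ≈ 5.96 hours

Semi-major axis a = (r_p + r_a)/2 = (1890.0 + 5813.0)/2 = 3851.5 km = 3.852×10⁶ m.
By Kepler's third law T = 2π√(a³/μ) = 2π × 3.413×10³ = 2.145×10⁴ s.
= 5.957 hours.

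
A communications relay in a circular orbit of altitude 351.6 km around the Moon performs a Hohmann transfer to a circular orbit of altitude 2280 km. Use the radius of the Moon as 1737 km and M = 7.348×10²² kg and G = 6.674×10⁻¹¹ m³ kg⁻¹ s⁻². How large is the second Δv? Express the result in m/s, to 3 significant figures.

μ = GM = 6.674×10⁻¹¹ × 7.348×10²² = 4.904×10¹² m³/s².
r₁ = 1737 + 351.6 = 2088.6 km = 2.0886×10⁶ m.
r₂ = 1737 + 2280 = 4017.0 km = 4.0170×10⁶ m.
Transfer ellipse a_t = (r₁ + r₂)/2 = 3.053×10⁶ m.
At r₁: circular v_c1 = √(μ/r₁) = 1532 m/s; transfer-perilune v_p = √[μ(2/r₁ − 1/a_t)] = 1758 m/s.
At r₂: circular v_c2 = √(μ/r₂) = 1105 m/s; transfer-apolune v_a = √[μ(2/r₂ − 1/a_t)] = 913.9 m/s.
Δv₂ = v_c2 − v_a = 191.0 m/s.

Δv ≈ 191 m/s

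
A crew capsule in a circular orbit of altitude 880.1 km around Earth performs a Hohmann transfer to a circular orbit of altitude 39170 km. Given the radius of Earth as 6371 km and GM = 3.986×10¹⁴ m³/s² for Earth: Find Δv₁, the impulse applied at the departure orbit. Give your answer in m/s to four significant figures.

Δv ≈ 2324 m/s

r₁ = 6371 + 880.1 = 7251.1 km = 7.2511×10⁶ m.
r₂ = 6371 + 39170 = 45541 km = 4.5541×10⁷ m.
Transfer ellipse a_t = (r₁ + r₂)/2 = 2.640×10⁷ m.
At r₁: circular v_c1 = √(μ/r₁) = 7414 m/s; transfer-perigee v_p = √[μ(2/r₁ − 1/a_t)] = 9739 m/s.
Δv₁ = v_p − v_c1 = 2324 m/s.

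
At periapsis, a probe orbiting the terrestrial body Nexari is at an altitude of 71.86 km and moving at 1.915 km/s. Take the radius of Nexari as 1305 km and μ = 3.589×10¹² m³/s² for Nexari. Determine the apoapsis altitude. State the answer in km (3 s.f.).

r_p = 1305 + 71.86 = 1376.9 km = 1.377×10⁶ m.
Specific energy ε = v²/2 − μ/r = -7.730×10⁵ J/kg, so a = −μ/(2ε) = 2.321×10⁶ m.
The apsides satisfy r_p + r_a = 2a, so the apoapsis radius is 2a − r_p = 3.266×10⁶ m = 3265.8 km.
Apoapsis altitude = 3265.8 − 1305 = 1960.8 km.

apoapsis altitude ≈ 1960 km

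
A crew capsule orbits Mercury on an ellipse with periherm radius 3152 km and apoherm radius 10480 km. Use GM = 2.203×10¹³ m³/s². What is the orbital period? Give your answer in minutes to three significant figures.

T ≈ 397 minutes

Semi-major axis a = (r_p + r_a)/2 = (3152.0 + 10480)/2 = 6816.0 km = 6.816×10⁶ m.
By Kepler's third law T = 2π√(a³/μ) = 2π × 3.791×10³ = 2.382×10⁴ s.
= 397.0 minutes.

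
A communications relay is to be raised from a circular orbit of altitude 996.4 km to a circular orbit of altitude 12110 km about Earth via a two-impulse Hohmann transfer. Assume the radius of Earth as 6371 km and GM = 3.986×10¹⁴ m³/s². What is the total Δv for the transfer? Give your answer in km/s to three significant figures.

Δv_total ≈ 2.58 km/s

r₁ = 6371 + 996.4 = 7367.4 km = 7.3674×10⁶ m.
r₂ = 6371 + 12110 = 18481 km = 1.8481×10⁷ m.
Transfer ellipse a_t = (r₁ + r₂)/2 = 1.292×10⁷ m.
At r₁: circular v_c1 = √(μ/r₁) = 7355 m/s; transfer-perigee v_p = √[μ(2/r₁ − 1/a_t)] = 8796 m/s.
Δv₁ = v_p − v_c1 = 1440 m/s.
At r₂: circular v_c2 = √(μ/r₂) = 4644 m/s; transfer-apogee v_a = √[μ(2/r₂ − 1/a_t)] = 3506 m/s.
Δv₂ = v_c2 − v_a = 1138 m/s.
Total Δv = Δv₁ + Δv₂ = 2578 m/s = 2.578 km/s.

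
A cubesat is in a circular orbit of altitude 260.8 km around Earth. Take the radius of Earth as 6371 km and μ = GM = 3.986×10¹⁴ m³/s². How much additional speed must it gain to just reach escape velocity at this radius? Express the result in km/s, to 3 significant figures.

Δv ≈ 3.21 km/s

r = 6371 + 260.8 = 6631.8 km = 6.6318×10⁶ m.
Circular speed v_c = √(μ/r) = 7753 m/s.
Escape speed v_esc = √(2μ/r) = √2 × v_c = 10960 m/s.
Δv = v_esc − v_c = 3211 m/s = 3.211 km/s.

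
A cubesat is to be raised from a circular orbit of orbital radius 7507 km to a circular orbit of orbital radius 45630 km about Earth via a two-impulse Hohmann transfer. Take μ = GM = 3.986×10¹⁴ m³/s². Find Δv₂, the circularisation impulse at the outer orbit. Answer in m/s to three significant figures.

Δv ≈ 1380 m/s

r₁ = 7507 km = 7.507×10⁶ m.
r₂ = 45630 km = 4.563×10⁷ m.
Transfer ellipse a_t = (r₁ + r₂)/2 = 2.657×10⁷ m.
At r₁: circular v_c1 = √(μ/r₁) = 7287 m/s; transfer-perigee v_p = √[μ(2/r₁ − 1/a_t)] = 9549 m/s.
At r₂: circular v_c2 = √(μ/r₂) = 2956 m/s; transfer-apogee v_a = √[μ(2/r₂ − 1/a_t)] = 1571 m/s.
Δv₂ = v_c2 − v_a = 1385 m/s.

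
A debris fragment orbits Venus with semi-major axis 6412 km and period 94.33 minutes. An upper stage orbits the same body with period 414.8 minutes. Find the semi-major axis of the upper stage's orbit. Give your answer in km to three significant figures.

Kepler's third law: a³ ∝ T², so a₂ = a₁ (T₂/T₁)^(2/3).
T₂/T₁ = 4.397, (T₂/T₁)^(2/3) = 2.684.
a₂ = 6412 × 2.684 = 17210 km.

a₂ ≈ 17200 km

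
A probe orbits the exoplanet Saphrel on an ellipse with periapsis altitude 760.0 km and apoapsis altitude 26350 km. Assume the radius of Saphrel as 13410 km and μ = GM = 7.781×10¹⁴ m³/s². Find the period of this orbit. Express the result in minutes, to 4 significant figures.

T ≈ 525.7 minutes

r_p = 13410 + 760.0 = 14170 km = 1.4170×10⁷ m.
r_a = 13410 + 26350 = 39760 km = 3.9760×10⁷ m.
Semi-major axis a = (r_p + r_a)/2 = (14170 + 39760)/2 = 26965 km = 2.696×10⁷ m.
By Kepler's third law T = 2π√(a³/μ) = 2π × 5.020×10³ = 3.154×10⁴ s.
= 525.7 minutes.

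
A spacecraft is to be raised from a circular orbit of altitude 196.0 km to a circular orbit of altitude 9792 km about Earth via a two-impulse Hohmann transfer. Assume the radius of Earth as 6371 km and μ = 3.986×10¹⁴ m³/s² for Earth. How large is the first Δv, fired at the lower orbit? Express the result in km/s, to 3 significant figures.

r₁ = 6371 + 196.0 = 6567.0 km = 6.5670×10⁶ m.
r₂ = 6371 + 9792 = 16163 km = 1.6163×10⁷ m.
Transfer ellipse a_t = (r₁ + r₂)/2 = 1.136×10⁷ m.
At r₁: circular v_c1 = √(μ/r₁) = 7791 m/s; transfer-perigee v_p = √[μ(2/r₁ − 1/a_t)] = 9291 m/s.
Δv₁ = v_p − v_c1 = 1500 m/s.
= 1.500 km/s.

Δv ≈ 1.50 km/s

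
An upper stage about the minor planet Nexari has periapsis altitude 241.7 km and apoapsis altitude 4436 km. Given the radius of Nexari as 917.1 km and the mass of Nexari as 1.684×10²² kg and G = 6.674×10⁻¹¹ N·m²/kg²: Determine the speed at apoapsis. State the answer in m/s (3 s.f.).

v ≈ 273 m/s

μ = GM = 6.674×10⁻¹¹ × 1.684×10²² = 1.124×10¹² m³/s².
r_p = 917.1 + 241.7 = 1158.8 km = 1.1588×10⁶ m.
r_a = 917.1 + 4436 = 5353.1 km = 5.3531×10⁶ m.
Semi-major axis a = (r_p + r_a)/2 = 3256.0 km = 3.256×10⁶ m.
Vis-viva: v² = μ(2/r − 1/a) = 1.124×10¹² × (3.736×10⁻⁷ − 3.071×10⁻⁷) = 7.472×10⁴ m²/s².
v = 273.4 m/s.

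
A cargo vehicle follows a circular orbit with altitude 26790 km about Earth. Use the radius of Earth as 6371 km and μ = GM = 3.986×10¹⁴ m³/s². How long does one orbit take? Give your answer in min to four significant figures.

T ≈ 1002 min

r = 6371 + 26790 = 33161 km = 3.3161×10⁷ m.
Kepler's third law: T = 2π√(r³/μ) = 2π√((3.316×10⁷)³ / 3.986×10¹⁴).
r³/μ = 9.148×10⁷ s², so T = 2π × 9.565×10³ = 6.010×10⁴ s.
Converting: 6.010×10⁴ s ÷ 60.00 = 1002 min.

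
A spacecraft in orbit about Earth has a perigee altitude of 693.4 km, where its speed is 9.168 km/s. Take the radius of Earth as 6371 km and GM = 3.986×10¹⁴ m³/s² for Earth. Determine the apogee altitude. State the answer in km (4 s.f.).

r_p = 6371 + 693.4 = 7064.4 km = 7.064×10⁶ m.
Specific energy ε = v²/2 − μ/r = -1.440×10⁷ J/kg, so a = −μ/(2ε) = 1.384×10⁷ m.
The apsides satisfy r_p + r_a = 2a, so the apogee radius is 2a − r_p = 2.062×10⁷ m = 20621 km.
Apogee altitude = 20621 − 6371 = 14250 km.

apogee altitude ≈ 14250 km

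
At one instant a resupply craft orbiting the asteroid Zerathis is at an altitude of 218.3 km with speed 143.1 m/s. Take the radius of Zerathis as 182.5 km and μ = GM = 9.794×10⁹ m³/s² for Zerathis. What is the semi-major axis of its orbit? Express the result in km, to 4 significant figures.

r = 182.5 + 218.3 = 400.80 km = 4.008×10⁵ m.
Specific orbital energy ε = v²/2 − μ/r = (143.1)²/2 − 9.794×10⁹/4.008×10⁵ = -1.420×10⁴ J/kg.
Since ε = −μ/(2a), a = −μ/(2ε) = 3.449×10⁵ m = 344.92 km.

a ≈ 344.9 km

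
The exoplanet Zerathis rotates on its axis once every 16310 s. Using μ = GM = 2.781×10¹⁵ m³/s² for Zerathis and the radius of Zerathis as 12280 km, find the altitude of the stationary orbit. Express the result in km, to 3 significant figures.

h_sync ≈ 14300 km

A synchronous orbit has period T, so by Kepler's third law a = (μT²/4π²)^(1/3).
μT²/4π² = 2.781×10¹⁵ × (1.631×10⁴)² / 39.48 = 1.874×10²² m³.
a = 2.656×10⁷ m = 26561 km.
Altitude h = a − R = 26561 − 12280 = 14281 km.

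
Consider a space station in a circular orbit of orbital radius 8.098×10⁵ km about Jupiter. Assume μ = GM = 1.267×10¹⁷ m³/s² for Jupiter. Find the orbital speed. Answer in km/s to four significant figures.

v ≈ 12.51 km/s

r = 8.098×10⁵ km = 8.098×10⁸ m.
For a circular orbit v = √(μ/r) = √(1.267×10¹⁷ / 8.098×10⁸) = √(1.565×10⁸) = 12510 m/s.
That is 12.51 km/s.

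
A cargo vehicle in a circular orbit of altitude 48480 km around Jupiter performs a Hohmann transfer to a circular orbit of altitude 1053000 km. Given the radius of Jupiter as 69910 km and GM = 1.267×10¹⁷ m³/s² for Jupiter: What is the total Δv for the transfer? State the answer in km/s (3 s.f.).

Δv_total ≈ 17.3 km/s

r₁ = 69910 + 48480 = 118390 km = 1.1839×10⁸ m.
r₂ = 69910 + 1053000 = 1122900 km = 1.1229×10⁹ m.
Transfer ellipse a_t = (r₁ + r₂)/2 = 6.206×10⁸ m.
At r₁: circular v_c1 = √(μ/r₁) = 32710 m/s; transfer-perijove v_p = √[μ(2/r₁ − 1/a_t)] = 44000 m/s.
Δv₁ = v_p − v_c1 = 11290 m/s.
At r₂: circular v_c2 = √(μ/r₂) = 10620 m/s; transfer-apojove v_a = √[μ(2/r₂ − 1/a_t)] = 4639 m/s.
Δv₂ = v_c2 − v_a = 5983 m/s.
Total Δv = Δv₁ + Δv₂ = 17270 m/s = 17.27 km/s.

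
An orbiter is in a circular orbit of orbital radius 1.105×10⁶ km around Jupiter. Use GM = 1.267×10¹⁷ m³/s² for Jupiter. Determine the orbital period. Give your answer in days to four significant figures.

r = 1.105×10⁶ km = 1.105×10⁹ m.
Kepler's third law: T = 2π√(r³/μ) = 2π√((1.105×10⁹)³ / 1.267×10¹⁷).
r³/μ = 1.065×10¹⁰ s², so T = 2π × 1.032×10⁵ = 6.484×10⁵ s.
Converting: 6.484×10⁵ s ÷ 86400 = 7.504 days.

T ≈ 7.504 days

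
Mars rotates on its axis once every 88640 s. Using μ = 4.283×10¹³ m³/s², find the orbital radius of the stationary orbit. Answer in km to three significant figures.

A synchronous orbit has period T, so by Kepler's third law a = (μT²/4π²)^(1/3).
μT²/4π² = 4.283×10¹³ × (8.864×10⁴)² / 39.48 = 8.524×10²¹ m³.
a = 2.043×10⁷ m = 20428 km.

r_sync ≈ 20400 km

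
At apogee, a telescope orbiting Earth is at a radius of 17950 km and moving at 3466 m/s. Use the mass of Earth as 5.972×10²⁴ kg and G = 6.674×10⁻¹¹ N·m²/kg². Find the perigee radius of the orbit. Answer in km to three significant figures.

μ = GM = 6.674×10⁻¹¹ × 5.972×10²⁴ = 3.986×10¹⁴ m³/s².
r_a = 1.795×10⁷ m.
Specific energy ε = v²/2 − μ/r = -1.620×10⁷ J/kg, so a = −μ/(2ε) = 1.230×10⁷ m.
The apsides satisfy r_p + r_a = 2a, so the perigee radius is 2a − r_a = 6.656×10⁶ m = 6656.3 km.

perigee radius ≈ 6660 km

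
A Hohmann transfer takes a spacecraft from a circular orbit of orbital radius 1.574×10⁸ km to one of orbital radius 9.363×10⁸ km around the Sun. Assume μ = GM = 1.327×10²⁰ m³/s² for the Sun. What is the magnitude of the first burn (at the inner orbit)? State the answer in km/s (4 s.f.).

r₁ = 1.574×10⁸ km = 1.574×10¹¹ m.
r₂ = 9.363×10⁸ km = 9.363×10¹¹ m.
Transfer ellipse a_t = (r₁ + r₂)/2 = 5.468×10¹¹ m.
At r₁: circular v_c1 = √(μ/r₁) = 29040 m/s; transfer-perihelion v_p = √[μ(2/r₁ − 1/a_t)] = 37990 m/s.
Δv₁ = v_p − v_c1 = 8958 m/s.
= 8.958 km/s.

Δv ≈ 8.958 km/s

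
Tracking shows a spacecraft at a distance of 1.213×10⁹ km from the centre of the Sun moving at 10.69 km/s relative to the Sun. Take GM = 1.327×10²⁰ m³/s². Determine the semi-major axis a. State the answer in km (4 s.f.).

a ≈ 1.270×10⁹ km

r = 1.213×10¹² m.
Specific orbital energy ε = v²/2 − μ/r = (10690)²/2 − 1.327×10²⁰/1.213×10¹² = -5.226×10⁷ J/kg.
Since ε = −μ/(2a), a = −μ/(2ε) = 1.270×10¹² m = 1.2696×10⁹ km.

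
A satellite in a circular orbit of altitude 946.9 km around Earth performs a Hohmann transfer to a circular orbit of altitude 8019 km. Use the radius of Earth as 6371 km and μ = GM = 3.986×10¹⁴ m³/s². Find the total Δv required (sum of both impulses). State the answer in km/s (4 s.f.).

r₁ = 6371 + 946.9 = 7317.9 km = 7.3179×10⁶ m.
r₂ = 6371 + 8019 = 14390 km = 1.4390×10⁷ m.
Transfer ellipse a_t = (r₁ + r₂)/2 = 1.085×10⁷ m.
At r₁: circular v_c1 = √(μ/r₁) = 7380 m/s; transfer-perigee v_p = √[μ(2/r₁ − 1/a_t)] = 8498 m/s.
Δv₁ = v_p − v_c1 = 1118 m/s.
At r₂: circular v_c2 = √(μ/r₂) = 5263 m/s; transfer-apogee v_a = √[μ(2/r₂ − 1/a_t)] = 4322 m/s.
Δv₂ = v_c2 − v_a = 941.5 m/s.
Total Δv = Δv₁ + Δv₂ = 2059 m/s = 2.059 km/s.

Δv_total ≈ 2.059 km/s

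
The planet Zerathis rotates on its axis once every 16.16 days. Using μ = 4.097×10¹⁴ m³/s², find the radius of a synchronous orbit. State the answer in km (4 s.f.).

T = 16.16 days = 1.396×10⁶ s.
A synchronous orbit has period T, so by Kepler's third law a = (μT²/4π²)^(1/3).
μT²/4π² = 4.097×10¹⁴ × (1.396×10⁶)² / 39.48 = 2.023×10²⁵ m³.
a = 2.725×10⁸ m = 2.7248×10⁵ km.

r_sync ≈ 2.725×10⁵ km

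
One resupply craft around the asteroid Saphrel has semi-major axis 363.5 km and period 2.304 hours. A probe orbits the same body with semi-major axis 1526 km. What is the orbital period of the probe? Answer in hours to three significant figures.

Kepler's third law: T² ∝ a³, so T₂ = T₁ (a₂/a₁)^(3/2).
a₂/a₁ = 4.198, (a₂/a₁)^(3/2) = 8.602.
T₂ = 2.304 × 8.602 = 19.82 hours.

T₂ ≈ 19.8 hours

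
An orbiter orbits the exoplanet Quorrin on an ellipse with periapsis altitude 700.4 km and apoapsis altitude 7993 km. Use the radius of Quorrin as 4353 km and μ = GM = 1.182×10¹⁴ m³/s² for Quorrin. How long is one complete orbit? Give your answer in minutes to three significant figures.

T ≈ 247 minutes

r_p = 4353 + 700.4 = 5053.4 km = 5.0534×10⁶ m.
r_a = 4353 + 7993 = 12346 km = 1.2346×10⁷ m.
Semi-major axis a = (r_p + r_a)/2 = (5053.4 + 12346)/2 = 8699.7 km = 8.700×10⁶ m.
By Kepler's third law T = 2π√(a³/μ) = 2π × 2.360×10³ = 1.483×10⁴ s.
= 247.2 minutes.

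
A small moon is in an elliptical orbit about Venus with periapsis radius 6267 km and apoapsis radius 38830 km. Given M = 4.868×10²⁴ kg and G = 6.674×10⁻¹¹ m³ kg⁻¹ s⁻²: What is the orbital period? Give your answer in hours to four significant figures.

μ = GM = 6.674×10⁻¹¹ × 4.868×10²⁴ = 3.249×10¹⁴ m³/s².
Semi-major axis a = (r_p + r_a)/2 = (6267.0 + 38830)/2 = 22548 km = 2.255×10⁷ m.
By Kepler's third law T = 2π√(a³/μ) = 2π × 5.940×10³ = 3.732×10⁴ s.
= 10.37 hours.

T ≈ 10.37 hours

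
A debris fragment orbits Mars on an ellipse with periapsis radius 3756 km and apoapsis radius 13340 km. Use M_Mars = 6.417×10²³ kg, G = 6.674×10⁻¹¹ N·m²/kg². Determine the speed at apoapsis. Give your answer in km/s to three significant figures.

μ = GM = 6.674×10⁻¹¹ × 6.417×10²³ = 4.283×10¹³ m³/s².
Semi-major axis a = (r_p + r_a)/2 = 8548.0 km = 8.548×10⁶ m.
Vis-viva: v² = μ(2/r − 1/a) = 4.283×10¹³ × (1.499×10⁻⁷ − 1.170×10⁻⁷) = 1.411×10⁶ m²/s².
v = 1188 m/s = 1.188 km/s.

v ≈ 1.19 km/s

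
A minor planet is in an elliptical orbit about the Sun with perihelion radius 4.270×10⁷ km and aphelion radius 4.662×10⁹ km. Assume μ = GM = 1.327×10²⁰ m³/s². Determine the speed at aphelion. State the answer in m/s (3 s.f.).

Semi-major axis a = (r_p + r_a)/2 = 2.3524×10⁹ km = 2.352×10¹² m.
Vis-viva: v² = μ(2/r − 1/a) = 1.327×10²⁰ × (4.290×10⁻¹³ − 4.251×10⁻¹³) = 5.167×10⁵ m²/s².
v = 718.8 m/s.

v ≈ 719 m/s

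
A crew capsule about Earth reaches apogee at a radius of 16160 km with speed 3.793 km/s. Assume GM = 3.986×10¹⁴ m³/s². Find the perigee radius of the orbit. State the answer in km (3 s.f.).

perigee radius ≈ 6650 km

r_a = 1.616×10⁷ m.
Specific energy ε = v²/2 − μ/r = -1.747×10⁷ J/kg, so a = −μ/(2ε) = 1.141×10⁷ m.
The apsides satisfy r_p + r_a = 2a, so the perigee radius is 2a − r_a = 6.653×10⁶ m = 6653.1 km.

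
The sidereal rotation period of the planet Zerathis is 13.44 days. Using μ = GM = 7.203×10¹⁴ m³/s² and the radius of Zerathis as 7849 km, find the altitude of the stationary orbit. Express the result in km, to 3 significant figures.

h_sync ≈ 2.83×10⁵ km

T = 13.44 days = 1.161×10⁶ s.
A synchronous orbit has period T, so by Kepler's third law a = (μT²/4π²)^(1/3).
μT²/4π² = 7.203×10¹⁴ × (1.161×10⁶)² / 39.48 = 2.460×10²⁵ m³.
a = 2.908×10⁸ m = 2.9084×10⁵ km.
Altitude h = a − R = 2.9084×10⁵ − 7849 = 2.8299×10⁵ km.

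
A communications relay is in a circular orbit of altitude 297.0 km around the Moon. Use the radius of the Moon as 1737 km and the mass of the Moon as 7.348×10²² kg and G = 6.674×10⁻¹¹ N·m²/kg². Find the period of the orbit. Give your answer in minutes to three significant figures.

T ≈ 137 minutes

μ = GM = 6.674×10⁻¹¹ × 7.348×10²² = 4.904×10¹² m³/s².
r = 1737 + 297.0 = 2034.0 km = 2.0340×10⁶ m.
Kepler's third law: T = 2π√(r³/μ) = 2π√((2.034×10⁶)³ / 4.904×10¹²).
r³/μ = 1.716×10⁶ s², so T = 2π × 1.310×10³ = 8.231×10³ s.
Converting: 8.231×10³ s ÷ 60.00 = 137.2 minutes.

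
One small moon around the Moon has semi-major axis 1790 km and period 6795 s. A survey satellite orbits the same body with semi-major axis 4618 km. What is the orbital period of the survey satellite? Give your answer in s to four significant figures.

Kepler's third law: T² ∝ a³, so T₂ = T₁ (a₂/a₁)^(3/2).
a₂/a₁ = 2.580, (a₂/a₁)^(3/2) = 4.144.
T₂ = 6795 × 4.144 = 28160 s.

T₂ ≈ 28160 s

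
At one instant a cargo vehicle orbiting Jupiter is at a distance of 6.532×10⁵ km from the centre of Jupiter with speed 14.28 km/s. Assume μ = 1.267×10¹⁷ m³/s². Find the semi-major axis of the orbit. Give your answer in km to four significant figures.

r = 6.532×10⁸ m.
Vis-viva rearranged: 1/a = 2/r − v²/μ = 3.062×10⁻⁹ − 1.609×10⁻⁹ = 1.452×10⁻⁹ m⁻¹.
a = 6.885×10⁸ m = 6.8852×10⁵ km.

a ≈ 6.885×10⁵ km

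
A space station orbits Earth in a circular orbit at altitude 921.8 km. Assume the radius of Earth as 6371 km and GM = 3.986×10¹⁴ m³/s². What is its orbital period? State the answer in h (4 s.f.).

T ≈ 1.722 h

r = 6371 + 921.8 = 7292.8 km = 7.2928×10⁶ m.
Kepler's third law: T = 2π√(r³/μ) = 2π√((7.293×10⁶)³ / 3.986×10¹⁴).
r³/μ = 9.731×10⁵ s², so T = 2π × 9.864×10² = 6.198×10³ s.
Converting: 6.198×10³ s ÷ 3600 = 1.722 h.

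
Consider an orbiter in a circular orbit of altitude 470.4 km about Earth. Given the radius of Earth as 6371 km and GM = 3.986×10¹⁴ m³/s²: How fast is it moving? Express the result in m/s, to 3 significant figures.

r = 6371 + 470.4 = 6841.4 km = 6.8414×10⁶ m.
For a circular orbit v = √(μ/r) = √(3.986×10¹⁴ / 6.841×10⁶) = √(5.826×10⁷) = 7633 m/s.

v ≈ 7630 m/s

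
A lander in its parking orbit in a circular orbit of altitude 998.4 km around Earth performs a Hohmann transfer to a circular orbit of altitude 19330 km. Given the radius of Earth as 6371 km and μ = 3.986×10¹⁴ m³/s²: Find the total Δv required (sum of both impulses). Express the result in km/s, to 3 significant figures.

r₁ = 6371 + 998.4 = 7369.4 km = 7.3694×10⁶ m.
r₂ = 6371 + 19330 = 25701 km = 2.5701×10⁷ m.
Transfer ellipse a_t = (r₁ + r₂)/2 = 1.654×10⁷ m.
At r₁: circular v_c1 = √(μ/r₁) = 7354 m/s; transfer-perigee v_p = √[μ(2/r₁ − 1/a_t)] = 9169 m/s.
Δv₁ = v_p − v_c1 = 1815 m/s.
At r₂: circular v_c2 = √(μ/r₂) = 3938 m/s; transfer-apogee v_a = √[μ(2/r₂ − 1/a_t)] = 2629 m/s.
Δv₂ = v_c2 − v_a = 1309 m/s.
Total Δv = Δv₁ + Δv₂ = 3124 m/s = 3.124 km/s.

Δv_total ≈ 3.12 km/s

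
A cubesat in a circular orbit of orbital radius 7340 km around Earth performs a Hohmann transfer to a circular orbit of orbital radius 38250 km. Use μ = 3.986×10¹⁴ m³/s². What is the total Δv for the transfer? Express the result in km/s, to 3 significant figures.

Δv_total ≈ 3.57 km/s

r₁ = 7340 km = 7.340×10⁶ m.
r₂ = 38250 km = 3.825×10⁷ m.
Transfer ellipse a_t = (r₁ + r₂)/2 = 2.280×10⁷ m.
At r₁: circular v_c1 = √(μ/r₁) = 7369 m/s; transfer-perigee v_p = √[μ(2/r₁ − 1/a_t)] = 9546 m/s.
Δv₁ = v_p − v_c1 = 2177 m/s.
At r₂: circular v_c2 = √(μ/r₂) = 3228 m/s; transfer-apogee v_a = √[μ(2/r₂ − 1/a_t)] = 1832 m/s.
Δv₂ = v_c2 − v_a = 1396 m/s.
Total Δv = Δv₁ + Δv₂ = 3573 m/s = 3.573 km/s.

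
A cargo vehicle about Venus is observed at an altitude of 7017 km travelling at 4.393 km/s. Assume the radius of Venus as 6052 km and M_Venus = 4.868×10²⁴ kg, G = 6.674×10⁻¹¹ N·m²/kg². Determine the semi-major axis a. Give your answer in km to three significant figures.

μ = GM = 6.674×10⁻¹¹ × 4.868×10²⁴ = 3.249×10¹⁴ m³/s².
r = 6052 + 7017 = 13069 km = 1.307×10⁷ m.
Vis-viva rearranged: 1/a = 2/r − v²/μ = 1.530×10⁻⁷ − 5.940×10⁻⁸ = 9.363×10⁻⁸ m⁻¹.
a = 1.068×10⁷ m = 10680 km.

a ≈ 10700 km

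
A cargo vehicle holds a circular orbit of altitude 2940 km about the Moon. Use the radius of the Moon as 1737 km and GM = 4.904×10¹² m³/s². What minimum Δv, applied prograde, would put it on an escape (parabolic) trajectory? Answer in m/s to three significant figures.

r = 1737 + 2940 = 4677.0 km = 4.6770×10⁶ m.
Circular speed v_c = √(μ/r) = 1024 m/s.
Escape speed v_esc = √(2μ/r) = √2 × v_c = 1448 m/s.
Δv = v_esc − v_c = 424.1 m/s.

Δv ≈ 424 m/s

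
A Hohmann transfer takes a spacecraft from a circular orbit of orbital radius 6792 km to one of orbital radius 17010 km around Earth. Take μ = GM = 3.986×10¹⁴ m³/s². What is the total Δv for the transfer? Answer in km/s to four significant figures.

r₁ = 6792 km = 6.792×10⁶ m.
r₂ = 17010 km = 1.701×10⁷ m.
Transfer ellipse a_t = (r₁ + r₂)/2 = 1.190×10⁷ m.
At r₁: circular v_c1 = √(μ/r₁) = 7661 m/s; transfer-perigee v_p = √[μ(2/r₁ − 1/a_t)] = 9159 m/s.
Δv₁ = v_p − v_c1 = 1498 m/s.
At r₂: circular v_c2 = √(μ/r₂) = 4841 m/s; transfer-apogee v_a = √[μ(2/r₂ − 1/a_t)] = 3657 m/s.
Δv₂ = v_c2 − v_a = 1184 m/s.
Total Δv = Δv₁ + Δv₂ = 2682 m/s = 2.682 km/s.

Δv_total ≈ 2.682 km/s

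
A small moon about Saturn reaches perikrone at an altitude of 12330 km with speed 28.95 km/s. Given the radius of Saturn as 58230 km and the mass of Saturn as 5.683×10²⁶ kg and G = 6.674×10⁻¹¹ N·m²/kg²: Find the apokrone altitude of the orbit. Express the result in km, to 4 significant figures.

μ = GM = 6.674×10⁻¹¹ × 5.683×10²⁶ = 3.793×10¹⁶ m³/s².
r_p = 58230 + 12330 = 70560 km = 7.056×10⁷ m.
Specific energy ε = v²/2 − μ/r = -1.185×10⁸ J/kg, so a = −μ/(2ε) = 1.601×10⁸ m.
The apsides satisfy r_p + r_a = 2a, so the apokrone radius is 2a − r_p = 2.496×10⁸ m = 2.4956×10⁵ km.
Apokrone altitude = 2.4956×10⁵ − 58230 = 1.9133×10⁵ km.

apokrone altitude ≈ 1.913×10⁵ km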